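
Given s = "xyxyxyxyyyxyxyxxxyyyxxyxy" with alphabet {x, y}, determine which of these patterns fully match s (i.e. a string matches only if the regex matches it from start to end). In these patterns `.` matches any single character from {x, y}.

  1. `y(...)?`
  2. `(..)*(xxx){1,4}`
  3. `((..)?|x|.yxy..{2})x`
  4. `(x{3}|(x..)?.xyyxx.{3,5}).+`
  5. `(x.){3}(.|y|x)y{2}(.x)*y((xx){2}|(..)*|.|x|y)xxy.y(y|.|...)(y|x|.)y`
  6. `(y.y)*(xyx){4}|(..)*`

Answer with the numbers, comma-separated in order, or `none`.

5

1 → no match — must start with "y"
2 → no match — must end with "xxx"
3 → no match — must end with "x"
4 → no match
5 → match
6 → no match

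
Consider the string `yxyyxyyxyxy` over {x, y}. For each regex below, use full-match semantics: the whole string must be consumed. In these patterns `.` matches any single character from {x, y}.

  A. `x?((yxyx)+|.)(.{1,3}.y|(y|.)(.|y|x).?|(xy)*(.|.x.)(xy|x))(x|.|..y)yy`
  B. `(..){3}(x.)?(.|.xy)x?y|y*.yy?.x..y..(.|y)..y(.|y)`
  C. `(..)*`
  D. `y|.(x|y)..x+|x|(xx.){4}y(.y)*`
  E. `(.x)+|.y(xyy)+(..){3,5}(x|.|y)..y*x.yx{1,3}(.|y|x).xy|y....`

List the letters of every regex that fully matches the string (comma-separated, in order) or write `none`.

B

A → no match — must end with `yy`
B → match
C → no match
D → no match
E → no match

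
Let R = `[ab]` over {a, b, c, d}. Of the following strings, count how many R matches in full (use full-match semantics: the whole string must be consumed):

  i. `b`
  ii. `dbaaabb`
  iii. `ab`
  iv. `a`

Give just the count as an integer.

2

i → match
ii → no match
iii → no match
iv → match
Total matched: 2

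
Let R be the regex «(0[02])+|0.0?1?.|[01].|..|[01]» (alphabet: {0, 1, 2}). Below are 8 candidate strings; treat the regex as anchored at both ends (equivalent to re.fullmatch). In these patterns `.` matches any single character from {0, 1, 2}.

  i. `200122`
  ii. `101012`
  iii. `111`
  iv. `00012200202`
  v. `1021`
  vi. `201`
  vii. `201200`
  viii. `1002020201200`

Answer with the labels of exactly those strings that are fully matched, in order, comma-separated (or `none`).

i. `200122` → no match
ii. `101012` → no match
iii. `111` → no match
iv. `00012200202` → no match
v. `1021` → no match
vi. `201` → no match
vii. `201200` → no match
viii → no match

none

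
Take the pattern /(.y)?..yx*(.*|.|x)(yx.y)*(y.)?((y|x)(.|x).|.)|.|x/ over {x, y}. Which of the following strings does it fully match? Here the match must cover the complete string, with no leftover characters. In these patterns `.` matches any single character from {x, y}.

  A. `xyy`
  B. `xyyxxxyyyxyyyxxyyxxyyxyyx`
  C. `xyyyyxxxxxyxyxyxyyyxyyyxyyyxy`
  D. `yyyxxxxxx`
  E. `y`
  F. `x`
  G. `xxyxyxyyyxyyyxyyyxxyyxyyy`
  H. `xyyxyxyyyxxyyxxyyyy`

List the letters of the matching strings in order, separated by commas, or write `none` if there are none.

A → no match
B → match
C → match
D → match
E → match
F → match
G → match
H → match

B, C, D, E, F, G, H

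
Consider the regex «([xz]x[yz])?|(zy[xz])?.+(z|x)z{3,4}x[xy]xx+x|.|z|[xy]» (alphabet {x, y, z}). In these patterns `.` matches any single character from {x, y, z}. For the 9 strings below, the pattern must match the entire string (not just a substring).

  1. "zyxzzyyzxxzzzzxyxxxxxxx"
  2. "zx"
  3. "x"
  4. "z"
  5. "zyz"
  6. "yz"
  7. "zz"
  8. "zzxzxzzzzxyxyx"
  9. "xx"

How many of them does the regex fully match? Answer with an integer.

1 → match
2 → no match
3 → match
4 → match
5 → no match
6 → no match
7 → no match
8 → no match
9 → no match
Total matched: 3

3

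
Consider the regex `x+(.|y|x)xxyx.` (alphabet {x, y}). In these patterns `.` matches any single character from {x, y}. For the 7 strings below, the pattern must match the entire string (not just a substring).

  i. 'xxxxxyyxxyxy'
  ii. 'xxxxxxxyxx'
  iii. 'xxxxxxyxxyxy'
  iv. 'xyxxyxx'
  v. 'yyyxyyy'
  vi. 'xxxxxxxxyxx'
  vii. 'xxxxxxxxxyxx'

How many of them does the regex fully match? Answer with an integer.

i. 'xxxxxyyxxyxy' → no match
ii. 'xxxxxxxyxx' → match
iii. 'xxxxxxyxxyxy' → match
iv. 'xyxxyxx' → match
v. 'yyyxyyy' → no match — must start with 'x'
vi. 'xxxxxxxxyxx' → match
vii. 'xxxxxxxxxyxx' → match
Total matched: 5

5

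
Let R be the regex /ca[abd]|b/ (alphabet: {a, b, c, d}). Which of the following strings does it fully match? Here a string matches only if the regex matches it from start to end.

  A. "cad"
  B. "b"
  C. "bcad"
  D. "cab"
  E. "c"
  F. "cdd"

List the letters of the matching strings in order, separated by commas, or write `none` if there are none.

A → match
B → match
C → no match
D → match
E → no match
F → no match

A, B, D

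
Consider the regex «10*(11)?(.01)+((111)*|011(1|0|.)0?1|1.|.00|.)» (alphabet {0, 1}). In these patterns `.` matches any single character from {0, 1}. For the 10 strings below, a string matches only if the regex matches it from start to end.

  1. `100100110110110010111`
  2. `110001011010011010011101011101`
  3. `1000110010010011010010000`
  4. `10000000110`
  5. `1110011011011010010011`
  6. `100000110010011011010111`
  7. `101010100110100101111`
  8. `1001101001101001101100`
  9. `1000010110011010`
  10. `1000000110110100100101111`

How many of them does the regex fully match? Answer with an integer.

4

1 → no match
2 → no match
3 → no match
4 → match
5 → match
6 → no match
7 → no match
8 → match
9 → no match
10 → match
Total matched: 4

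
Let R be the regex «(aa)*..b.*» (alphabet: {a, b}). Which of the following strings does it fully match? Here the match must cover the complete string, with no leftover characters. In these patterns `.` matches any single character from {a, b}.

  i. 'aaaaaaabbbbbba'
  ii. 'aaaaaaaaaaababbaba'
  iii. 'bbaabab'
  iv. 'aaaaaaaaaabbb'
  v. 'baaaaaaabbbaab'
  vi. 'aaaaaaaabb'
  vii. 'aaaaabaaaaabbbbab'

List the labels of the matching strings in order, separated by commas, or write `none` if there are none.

i, iv, vi

i → match
ii → no match
iii → no match
iv → match
v → no match
vi → match
vii → no match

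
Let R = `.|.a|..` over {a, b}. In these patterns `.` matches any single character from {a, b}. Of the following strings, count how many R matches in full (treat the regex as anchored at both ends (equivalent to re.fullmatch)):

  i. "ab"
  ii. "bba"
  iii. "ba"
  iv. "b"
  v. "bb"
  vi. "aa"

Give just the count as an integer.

i → match
ii → no match
iii → match
iv → match
v → match
vi → match
Total matched: 5

5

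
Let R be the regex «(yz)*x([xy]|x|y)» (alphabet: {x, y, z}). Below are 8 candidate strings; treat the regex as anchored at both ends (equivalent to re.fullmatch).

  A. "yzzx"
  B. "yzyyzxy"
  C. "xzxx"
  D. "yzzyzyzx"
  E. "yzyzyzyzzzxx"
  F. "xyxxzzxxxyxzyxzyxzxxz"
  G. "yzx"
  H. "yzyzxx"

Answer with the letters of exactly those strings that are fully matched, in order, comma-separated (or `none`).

A → no match
B → no match
C → no match
D → no match
E → no match
F → no match
G → no match
H → match

H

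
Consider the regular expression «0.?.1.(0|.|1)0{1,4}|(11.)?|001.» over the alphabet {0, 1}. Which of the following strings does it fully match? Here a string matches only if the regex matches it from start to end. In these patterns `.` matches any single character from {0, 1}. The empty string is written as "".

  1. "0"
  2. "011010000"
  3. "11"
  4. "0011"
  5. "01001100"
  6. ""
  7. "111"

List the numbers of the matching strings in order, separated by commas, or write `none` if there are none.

1. "0" → no match
2. "011010000" → match
3. "11" → no match
4. "0011" → match
5. "01001100" → no match
6. "" → match
7. "111" → match

2, 4, 6, 7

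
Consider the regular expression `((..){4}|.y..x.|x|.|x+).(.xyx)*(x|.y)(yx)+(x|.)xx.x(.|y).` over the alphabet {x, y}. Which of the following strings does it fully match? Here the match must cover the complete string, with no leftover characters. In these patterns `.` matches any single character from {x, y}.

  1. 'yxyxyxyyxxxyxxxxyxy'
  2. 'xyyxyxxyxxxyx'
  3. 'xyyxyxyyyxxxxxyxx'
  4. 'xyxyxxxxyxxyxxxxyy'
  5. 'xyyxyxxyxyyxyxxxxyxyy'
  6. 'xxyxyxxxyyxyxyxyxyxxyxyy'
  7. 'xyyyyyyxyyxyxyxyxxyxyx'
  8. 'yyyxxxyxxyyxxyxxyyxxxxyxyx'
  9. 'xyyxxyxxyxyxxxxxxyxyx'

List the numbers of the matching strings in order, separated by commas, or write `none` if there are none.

none

1 → no match
2 → no match
3 → no match
4 → no match
5 → no match
6 → no match
7 → no match
8 → no match
9 → no match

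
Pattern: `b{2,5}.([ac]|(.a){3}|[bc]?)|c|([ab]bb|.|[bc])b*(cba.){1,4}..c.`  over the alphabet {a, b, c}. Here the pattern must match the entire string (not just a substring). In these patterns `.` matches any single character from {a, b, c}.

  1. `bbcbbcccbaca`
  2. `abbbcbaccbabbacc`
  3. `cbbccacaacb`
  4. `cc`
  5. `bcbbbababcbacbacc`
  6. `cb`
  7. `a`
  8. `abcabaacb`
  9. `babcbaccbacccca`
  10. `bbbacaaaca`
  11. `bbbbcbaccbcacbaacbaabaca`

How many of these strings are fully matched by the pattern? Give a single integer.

2

1. `bbcbbcccbaca` → no match
2 → match
3. `cbbccacaacb` → no match
4. `cc` → no match
5 → no match
6. `cb` → no match
7. `a` → no match
8. `abcabaacb` → no match
9 → no match
10. `bbbacaaaca` → match
11 → no match
Total matched: 2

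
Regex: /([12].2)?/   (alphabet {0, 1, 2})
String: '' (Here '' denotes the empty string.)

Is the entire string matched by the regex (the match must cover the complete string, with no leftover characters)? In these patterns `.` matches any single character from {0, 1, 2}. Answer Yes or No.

Yes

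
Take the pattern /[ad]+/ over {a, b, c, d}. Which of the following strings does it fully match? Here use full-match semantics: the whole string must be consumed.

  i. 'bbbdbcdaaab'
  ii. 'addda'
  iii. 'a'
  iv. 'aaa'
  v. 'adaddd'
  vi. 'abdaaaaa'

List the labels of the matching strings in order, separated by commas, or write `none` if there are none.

ii, iii, iv, v

i → no match
ii → match
iii → match
iv → match
v → match
vi → no match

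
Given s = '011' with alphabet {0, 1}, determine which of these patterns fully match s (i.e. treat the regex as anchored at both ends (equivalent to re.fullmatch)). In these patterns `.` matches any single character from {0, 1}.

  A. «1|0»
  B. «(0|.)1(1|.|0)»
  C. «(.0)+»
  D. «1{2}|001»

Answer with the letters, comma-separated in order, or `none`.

A → no match
B → match
C → no match — must end with '0'
D → no match

B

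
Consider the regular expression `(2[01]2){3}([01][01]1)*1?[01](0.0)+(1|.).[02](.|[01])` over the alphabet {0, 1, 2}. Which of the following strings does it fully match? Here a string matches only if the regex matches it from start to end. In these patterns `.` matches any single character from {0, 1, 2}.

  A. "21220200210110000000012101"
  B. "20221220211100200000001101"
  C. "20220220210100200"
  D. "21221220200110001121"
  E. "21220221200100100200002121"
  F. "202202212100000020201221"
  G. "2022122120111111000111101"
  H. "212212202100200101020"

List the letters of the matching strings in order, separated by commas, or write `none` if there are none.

B, C, D, E, H

A → no match
B → match
C → match
D → match
E → match
F → no match
G → no match
H → match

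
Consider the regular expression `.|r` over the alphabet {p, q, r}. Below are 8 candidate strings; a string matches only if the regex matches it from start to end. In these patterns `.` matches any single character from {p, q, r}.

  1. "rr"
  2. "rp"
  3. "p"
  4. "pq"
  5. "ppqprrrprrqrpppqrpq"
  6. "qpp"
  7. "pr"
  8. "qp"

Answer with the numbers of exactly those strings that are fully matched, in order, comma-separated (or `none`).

1 → no match
2 → no match
3 → match
4 → no match
5 → no match
6 → no match
7 → no match
8 → no match

3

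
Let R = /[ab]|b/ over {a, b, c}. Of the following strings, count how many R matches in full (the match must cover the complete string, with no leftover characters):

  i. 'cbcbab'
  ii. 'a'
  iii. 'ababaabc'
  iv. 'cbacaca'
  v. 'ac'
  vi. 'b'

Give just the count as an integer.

2

i. 'cbcbab' → no match
ii. 'a' → match
iii. 'ababaabc' → no match
iv. 'cbacaca' → no match
v. 'ac' → no match
vi. 'b' → match
Total matched: 2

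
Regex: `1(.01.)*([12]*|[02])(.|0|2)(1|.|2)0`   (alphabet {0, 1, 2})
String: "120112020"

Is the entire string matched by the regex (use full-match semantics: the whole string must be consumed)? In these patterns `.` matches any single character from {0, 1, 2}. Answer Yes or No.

Yes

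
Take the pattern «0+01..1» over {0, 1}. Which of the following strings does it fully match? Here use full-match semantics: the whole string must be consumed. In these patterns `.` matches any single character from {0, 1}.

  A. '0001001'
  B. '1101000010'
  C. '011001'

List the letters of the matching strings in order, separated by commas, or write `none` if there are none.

A

A → match
B → no match — must start with '0'
C → no match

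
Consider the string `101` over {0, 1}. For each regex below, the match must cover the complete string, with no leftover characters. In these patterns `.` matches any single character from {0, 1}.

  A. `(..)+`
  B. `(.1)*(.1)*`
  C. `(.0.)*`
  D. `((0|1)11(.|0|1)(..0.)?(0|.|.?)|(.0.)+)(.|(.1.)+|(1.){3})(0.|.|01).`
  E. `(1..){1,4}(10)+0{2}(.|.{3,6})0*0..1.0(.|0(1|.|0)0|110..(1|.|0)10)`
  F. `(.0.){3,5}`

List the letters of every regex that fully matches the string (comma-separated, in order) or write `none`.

C

A → no match
B → no match
C → match
D → no match
E → no match
F → no match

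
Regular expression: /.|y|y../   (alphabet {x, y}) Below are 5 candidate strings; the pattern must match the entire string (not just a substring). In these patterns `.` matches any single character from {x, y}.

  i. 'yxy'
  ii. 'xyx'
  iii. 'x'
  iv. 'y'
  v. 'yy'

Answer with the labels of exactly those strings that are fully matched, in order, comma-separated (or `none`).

i, iii, iv

i → match
ii → no match
iii → match
iv → match
v → no match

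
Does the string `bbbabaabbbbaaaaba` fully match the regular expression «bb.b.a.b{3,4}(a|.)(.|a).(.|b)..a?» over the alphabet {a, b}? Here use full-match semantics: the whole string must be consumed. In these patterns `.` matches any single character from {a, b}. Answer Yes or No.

No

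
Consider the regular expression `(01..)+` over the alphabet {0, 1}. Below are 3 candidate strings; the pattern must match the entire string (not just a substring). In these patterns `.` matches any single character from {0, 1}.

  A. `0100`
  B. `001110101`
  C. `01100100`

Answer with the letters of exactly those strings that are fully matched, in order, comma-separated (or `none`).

A. `0100` → match
B. `001110101` → no match — must start with `01`
C. `01100100` → match

A, C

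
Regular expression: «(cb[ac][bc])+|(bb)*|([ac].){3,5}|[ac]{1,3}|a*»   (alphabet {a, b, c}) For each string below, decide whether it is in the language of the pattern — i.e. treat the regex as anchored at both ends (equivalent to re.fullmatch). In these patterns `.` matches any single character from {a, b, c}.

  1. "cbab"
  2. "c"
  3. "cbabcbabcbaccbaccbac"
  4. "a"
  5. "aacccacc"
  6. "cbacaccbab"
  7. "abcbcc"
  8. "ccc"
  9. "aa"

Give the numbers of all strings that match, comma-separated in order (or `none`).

1 → match
2 → match
3 → match
4 → match
5 → match
6 → match
7 → match
8 → match
9 → match

1, 2, 3, 4, 5, 6, 7, 8, 9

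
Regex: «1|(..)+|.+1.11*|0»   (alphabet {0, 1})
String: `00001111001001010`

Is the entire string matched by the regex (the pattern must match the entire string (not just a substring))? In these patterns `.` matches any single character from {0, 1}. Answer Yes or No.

No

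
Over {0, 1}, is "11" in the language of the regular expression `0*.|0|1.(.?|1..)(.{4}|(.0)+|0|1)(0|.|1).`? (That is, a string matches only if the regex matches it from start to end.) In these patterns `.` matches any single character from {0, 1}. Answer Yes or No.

No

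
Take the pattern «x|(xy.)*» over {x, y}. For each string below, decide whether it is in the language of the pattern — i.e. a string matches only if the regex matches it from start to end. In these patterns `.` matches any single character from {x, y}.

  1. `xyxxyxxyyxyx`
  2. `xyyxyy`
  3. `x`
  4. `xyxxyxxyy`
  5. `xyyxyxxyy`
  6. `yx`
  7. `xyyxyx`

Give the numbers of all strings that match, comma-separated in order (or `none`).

1 → match
2 → match
3 → match
4 → match
5 → match
6 → no match
7 → match

1, 2, 3, 4, 5, 7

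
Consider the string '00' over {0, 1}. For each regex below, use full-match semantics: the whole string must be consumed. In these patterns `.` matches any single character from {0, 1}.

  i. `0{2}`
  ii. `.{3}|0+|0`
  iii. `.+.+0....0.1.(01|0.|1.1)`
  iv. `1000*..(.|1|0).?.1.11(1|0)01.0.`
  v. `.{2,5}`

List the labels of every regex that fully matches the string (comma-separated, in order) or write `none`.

i → match
ii → match
iii → no match
iv → no match — must start with '100'
v → match

i, ii, v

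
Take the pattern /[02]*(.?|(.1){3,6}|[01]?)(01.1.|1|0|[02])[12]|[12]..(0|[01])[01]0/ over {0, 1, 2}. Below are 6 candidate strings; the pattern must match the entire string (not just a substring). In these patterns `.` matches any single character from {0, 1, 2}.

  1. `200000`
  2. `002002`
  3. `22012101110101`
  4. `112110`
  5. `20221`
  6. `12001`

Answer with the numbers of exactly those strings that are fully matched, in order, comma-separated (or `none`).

1 → match
2 → match
3 → match
4 → match
5 → match
6 → no match

1, 2, 3, 4, 5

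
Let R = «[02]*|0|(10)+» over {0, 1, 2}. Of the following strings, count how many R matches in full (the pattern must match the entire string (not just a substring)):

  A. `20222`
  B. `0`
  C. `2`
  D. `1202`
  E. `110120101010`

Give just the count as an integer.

A → match
B → match
C → match
D → no match
E → no match
Total matched: 3

3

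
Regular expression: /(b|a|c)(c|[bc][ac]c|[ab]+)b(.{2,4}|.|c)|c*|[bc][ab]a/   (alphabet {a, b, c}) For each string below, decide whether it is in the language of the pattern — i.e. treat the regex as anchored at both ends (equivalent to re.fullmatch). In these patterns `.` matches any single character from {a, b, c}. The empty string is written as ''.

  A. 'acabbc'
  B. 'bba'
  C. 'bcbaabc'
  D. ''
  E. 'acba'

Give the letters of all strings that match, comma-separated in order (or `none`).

A. 'acabbc' → no match
B. 'bba' → match
C. 'bcbaabc' → match
D. '' → match
E. 'acba' → match

B, C, D, E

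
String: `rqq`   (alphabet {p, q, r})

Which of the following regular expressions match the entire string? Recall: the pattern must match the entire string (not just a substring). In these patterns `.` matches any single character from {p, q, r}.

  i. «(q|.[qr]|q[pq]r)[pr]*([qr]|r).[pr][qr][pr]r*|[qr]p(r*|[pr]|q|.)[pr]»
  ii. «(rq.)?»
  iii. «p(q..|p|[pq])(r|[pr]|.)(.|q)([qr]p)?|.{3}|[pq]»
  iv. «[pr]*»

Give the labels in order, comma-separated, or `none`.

i → no match
ii → match
iii → match
iv → no match

ii, iii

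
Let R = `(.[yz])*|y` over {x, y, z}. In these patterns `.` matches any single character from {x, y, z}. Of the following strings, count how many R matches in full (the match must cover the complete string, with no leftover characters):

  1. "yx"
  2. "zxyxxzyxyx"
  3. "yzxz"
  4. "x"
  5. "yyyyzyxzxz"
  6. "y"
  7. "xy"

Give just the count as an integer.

1 → no match
2 → no match
3 → match
4 → no match
5 → match
6 → match
7 → match
Total matched: 4

4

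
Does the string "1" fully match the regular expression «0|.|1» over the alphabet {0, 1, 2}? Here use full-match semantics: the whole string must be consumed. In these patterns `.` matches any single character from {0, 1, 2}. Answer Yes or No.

Yes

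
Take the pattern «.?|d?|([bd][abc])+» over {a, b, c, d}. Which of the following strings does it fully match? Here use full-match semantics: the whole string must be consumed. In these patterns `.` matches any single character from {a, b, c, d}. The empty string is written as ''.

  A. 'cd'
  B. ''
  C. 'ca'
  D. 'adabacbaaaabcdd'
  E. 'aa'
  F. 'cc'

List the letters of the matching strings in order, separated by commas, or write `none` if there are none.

B

A → no match
B → match
C → no match
D → no match
E → no match
F → no match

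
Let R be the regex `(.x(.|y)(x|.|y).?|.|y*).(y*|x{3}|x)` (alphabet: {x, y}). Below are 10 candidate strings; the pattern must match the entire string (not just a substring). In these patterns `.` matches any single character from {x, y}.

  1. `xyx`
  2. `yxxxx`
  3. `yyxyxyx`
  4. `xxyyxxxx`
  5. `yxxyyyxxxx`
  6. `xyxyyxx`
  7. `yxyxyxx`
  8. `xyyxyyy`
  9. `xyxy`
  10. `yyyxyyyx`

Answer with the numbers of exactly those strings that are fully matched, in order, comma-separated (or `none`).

1 → match
2 → match
3 → no match
4 → match
5 → no match
6 → no match
7 → match
8 → no match
9 → no match
10 → no match

1, 2, 4, 7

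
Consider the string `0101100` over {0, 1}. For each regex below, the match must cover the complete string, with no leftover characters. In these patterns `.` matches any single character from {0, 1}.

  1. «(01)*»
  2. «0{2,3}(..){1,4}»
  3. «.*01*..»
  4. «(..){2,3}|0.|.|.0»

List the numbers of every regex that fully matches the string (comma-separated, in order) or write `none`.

1 → no match
2 → no match
3 → match
4 → no match

3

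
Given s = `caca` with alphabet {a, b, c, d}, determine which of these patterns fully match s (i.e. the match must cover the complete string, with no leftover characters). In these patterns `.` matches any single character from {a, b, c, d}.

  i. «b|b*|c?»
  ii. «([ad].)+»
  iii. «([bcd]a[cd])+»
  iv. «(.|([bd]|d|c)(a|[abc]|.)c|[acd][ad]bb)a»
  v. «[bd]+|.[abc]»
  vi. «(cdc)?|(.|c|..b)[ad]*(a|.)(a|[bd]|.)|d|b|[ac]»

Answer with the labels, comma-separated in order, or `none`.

iv, vi

i → no match
ii → no match
iii → no match
iv → match
v → no match
vi → match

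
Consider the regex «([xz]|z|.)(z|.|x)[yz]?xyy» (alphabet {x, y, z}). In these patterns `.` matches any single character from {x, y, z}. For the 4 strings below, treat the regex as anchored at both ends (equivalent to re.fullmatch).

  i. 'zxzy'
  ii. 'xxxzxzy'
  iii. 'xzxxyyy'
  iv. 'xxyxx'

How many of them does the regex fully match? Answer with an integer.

i. 'zxzy' → no match — must end with 'xyy'
ii. 'xxxzxzy' → no match — must end with 'xyy'
iii. 'xzxxyyy' → no match — must end with 'xyy'
iv. 'xxyxx' → no match — must end with 'xyy'
Total matched: 0

0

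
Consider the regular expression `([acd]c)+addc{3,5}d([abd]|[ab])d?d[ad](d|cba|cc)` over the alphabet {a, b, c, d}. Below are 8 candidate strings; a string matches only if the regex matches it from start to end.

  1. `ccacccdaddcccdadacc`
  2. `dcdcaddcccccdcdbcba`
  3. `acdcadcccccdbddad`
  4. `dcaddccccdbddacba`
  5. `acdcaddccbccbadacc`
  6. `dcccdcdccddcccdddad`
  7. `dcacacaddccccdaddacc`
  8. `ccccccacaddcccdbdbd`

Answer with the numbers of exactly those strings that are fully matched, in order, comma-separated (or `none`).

1 → no match
2 → no match
3 → no match
4 → match
5 → no match
6 → no match
7 → match
8 → no match

4, 7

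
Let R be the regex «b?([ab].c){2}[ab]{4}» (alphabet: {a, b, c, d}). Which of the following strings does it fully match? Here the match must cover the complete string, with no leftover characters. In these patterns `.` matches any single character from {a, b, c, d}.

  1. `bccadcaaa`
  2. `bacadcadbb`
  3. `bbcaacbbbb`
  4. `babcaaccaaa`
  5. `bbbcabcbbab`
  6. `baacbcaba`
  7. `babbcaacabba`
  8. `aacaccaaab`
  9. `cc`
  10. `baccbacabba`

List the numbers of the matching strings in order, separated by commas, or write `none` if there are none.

3, 5, 8, 10

1 → no match
2 → no match
3 → match
4 → no match
5 → match
6 → no match
7 → no match
8 → match
9 → no match
10 → match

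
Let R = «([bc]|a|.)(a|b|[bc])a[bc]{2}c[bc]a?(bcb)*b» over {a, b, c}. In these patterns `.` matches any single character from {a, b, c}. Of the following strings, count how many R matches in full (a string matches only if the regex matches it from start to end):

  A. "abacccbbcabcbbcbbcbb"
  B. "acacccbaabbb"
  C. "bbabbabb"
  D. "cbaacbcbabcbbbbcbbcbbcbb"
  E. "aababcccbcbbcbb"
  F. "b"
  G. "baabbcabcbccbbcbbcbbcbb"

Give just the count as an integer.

A → no match
B → no match
C → no match
D → no match
E → no match
F → no match
G → no match
Total matched: 0

0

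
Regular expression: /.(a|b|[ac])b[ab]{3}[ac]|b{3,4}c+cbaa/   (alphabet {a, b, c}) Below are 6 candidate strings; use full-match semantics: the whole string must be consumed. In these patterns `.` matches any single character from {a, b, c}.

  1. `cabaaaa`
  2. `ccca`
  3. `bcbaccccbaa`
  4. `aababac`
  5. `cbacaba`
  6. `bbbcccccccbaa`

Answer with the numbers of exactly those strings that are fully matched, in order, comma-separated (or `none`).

1, 4, 6

1 → match
2 → no match
3 → no match
4 → match
5 → no match
6 → match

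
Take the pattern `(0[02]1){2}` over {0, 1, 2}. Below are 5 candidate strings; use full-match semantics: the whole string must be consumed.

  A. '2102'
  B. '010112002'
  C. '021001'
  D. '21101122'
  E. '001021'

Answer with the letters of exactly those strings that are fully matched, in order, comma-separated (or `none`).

C, E

A. '2102' → no match — must start with '0'
B. '010112002' → no match — must end with '1'
C. '021001' → match
D. '21101122' → no match — must start with '0'
E. '001021' → match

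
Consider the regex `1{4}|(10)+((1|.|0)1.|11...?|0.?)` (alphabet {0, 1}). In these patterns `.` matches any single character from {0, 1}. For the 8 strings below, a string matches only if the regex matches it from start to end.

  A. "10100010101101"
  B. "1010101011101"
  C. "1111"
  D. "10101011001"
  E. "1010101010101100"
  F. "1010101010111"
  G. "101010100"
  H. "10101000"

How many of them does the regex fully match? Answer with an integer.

A → no match
B → match
C → match
D → match
E → match
F → match
G → match
H → match
Total matched: 7

7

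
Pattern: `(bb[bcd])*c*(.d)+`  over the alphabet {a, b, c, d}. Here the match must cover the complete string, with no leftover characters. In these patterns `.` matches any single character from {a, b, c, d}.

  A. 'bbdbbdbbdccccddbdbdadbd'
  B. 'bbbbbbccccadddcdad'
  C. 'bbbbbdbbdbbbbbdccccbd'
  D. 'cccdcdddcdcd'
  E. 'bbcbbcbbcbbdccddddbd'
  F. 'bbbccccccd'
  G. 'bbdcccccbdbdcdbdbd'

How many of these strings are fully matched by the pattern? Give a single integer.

A → match
B → match
C → match
D. 'cccdcdddcdcd' → match
E → match
F. 'bbbccccccd' → match
G → match
Total matched: 7

7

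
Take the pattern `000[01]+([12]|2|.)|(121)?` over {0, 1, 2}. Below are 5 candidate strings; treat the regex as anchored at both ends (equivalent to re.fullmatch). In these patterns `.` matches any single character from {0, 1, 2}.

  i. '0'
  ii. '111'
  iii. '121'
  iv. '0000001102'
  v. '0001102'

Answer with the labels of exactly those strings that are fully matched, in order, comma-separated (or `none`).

iii, iv, v

i. '0' → no match
ii. '111' → no match
iii. '121' → match
iv. '0000001102' → match
v. '0001102' → match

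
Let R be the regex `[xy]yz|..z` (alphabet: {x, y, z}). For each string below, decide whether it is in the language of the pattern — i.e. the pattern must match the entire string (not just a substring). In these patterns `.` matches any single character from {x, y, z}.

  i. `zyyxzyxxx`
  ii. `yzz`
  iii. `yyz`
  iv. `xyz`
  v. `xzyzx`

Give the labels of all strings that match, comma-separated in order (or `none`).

ii, iii, iv

i → no match
ii → match
iii → match
iv → match
v → no match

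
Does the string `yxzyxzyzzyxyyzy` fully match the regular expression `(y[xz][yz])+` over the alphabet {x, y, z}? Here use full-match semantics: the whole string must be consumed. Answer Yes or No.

Yes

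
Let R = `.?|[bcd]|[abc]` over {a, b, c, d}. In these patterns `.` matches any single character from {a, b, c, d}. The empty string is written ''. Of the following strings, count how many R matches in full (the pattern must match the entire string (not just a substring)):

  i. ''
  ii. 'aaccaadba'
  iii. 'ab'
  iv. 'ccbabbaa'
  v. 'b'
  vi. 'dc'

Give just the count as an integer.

2

i → match
ii → no match
iii → no match
iv → no match
v → match
vi → no match
Total matched: 2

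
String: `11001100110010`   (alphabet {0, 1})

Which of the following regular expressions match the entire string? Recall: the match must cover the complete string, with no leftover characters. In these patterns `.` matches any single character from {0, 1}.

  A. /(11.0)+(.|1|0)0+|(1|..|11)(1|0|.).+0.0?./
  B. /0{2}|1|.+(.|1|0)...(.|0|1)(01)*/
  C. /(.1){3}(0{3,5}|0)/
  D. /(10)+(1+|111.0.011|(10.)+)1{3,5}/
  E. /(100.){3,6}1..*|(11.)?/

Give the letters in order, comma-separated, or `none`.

A → match
B → match
C → no match
D → no match — must start with `10`
E → no match

A, B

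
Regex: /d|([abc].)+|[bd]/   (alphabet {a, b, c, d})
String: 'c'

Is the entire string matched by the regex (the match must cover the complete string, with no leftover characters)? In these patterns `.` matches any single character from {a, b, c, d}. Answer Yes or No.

No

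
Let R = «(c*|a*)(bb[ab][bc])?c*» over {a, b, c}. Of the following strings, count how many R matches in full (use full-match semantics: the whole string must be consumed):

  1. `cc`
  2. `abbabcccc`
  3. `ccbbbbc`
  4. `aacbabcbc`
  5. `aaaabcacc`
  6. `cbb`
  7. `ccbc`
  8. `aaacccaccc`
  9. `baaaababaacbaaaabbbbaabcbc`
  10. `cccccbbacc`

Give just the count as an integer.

1 → match
2 → match
3 → match
4 → no match
5 → no match
6 → no match
7 → no match
8 → no match
9 → no match
10 → match
Total matched: 4

4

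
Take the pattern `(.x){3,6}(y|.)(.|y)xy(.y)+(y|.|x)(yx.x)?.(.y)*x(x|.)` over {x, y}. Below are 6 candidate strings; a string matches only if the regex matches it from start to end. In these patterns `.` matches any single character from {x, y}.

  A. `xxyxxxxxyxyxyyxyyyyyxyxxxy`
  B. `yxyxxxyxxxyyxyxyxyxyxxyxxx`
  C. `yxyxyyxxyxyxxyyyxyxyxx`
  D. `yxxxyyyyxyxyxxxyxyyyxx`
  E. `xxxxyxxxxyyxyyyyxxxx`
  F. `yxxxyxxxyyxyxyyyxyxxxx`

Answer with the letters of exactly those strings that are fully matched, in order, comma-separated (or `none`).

A, F

A → match
B → no match
C → no match
D → no match
E → no match
F → match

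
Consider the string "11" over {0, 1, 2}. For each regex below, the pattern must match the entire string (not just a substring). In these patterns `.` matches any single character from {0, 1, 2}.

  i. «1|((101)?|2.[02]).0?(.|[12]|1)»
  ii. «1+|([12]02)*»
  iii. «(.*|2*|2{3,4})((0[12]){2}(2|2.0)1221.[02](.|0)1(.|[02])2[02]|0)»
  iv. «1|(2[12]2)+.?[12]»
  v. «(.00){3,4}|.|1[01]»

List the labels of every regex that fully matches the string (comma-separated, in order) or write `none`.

i → match
ii → match
iii → no match
iv → no match
v → match

i, ii, v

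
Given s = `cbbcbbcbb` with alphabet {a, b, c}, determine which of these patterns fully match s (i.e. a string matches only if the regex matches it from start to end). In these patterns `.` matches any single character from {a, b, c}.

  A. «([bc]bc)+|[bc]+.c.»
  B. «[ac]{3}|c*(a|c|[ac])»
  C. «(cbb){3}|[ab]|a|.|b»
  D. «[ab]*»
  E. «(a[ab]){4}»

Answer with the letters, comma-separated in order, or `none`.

C

A → no match
B → no match
C → match
D → no match
E → no match — must start with `a`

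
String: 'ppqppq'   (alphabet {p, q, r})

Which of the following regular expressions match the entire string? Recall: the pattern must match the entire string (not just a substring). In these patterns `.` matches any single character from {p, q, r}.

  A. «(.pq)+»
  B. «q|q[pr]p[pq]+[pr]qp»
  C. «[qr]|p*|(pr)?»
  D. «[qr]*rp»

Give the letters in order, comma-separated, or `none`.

A

A → match
B → no match — must start with 'q'
C → no match
D → no match — must end with 'rp'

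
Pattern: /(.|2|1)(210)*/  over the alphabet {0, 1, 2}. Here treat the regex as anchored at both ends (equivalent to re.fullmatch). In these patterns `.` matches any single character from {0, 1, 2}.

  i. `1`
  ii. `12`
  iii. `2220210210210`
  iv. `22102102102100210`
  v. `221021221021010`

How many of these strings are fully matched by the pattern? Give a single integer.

1

i → match
ii → no match
iii → no match
iv → no match
v → no match
Total matched: 1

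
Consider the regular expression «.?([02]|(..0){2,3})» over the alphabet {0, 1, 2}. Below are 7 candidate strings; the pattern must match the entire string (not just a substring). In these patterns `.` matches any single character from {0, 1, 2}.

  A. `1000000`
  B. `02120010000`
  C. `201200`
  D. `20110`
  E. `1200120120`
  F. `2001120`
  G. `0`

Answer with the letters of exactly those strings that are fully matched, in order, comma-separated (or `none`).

A, E, G

A. `1000000` → match
B. `02120010000` → no match
C. `201200` → no match
D. `20110` → no match
E. `1200120120` → match
F. `2001120` → no match
G. `0` → match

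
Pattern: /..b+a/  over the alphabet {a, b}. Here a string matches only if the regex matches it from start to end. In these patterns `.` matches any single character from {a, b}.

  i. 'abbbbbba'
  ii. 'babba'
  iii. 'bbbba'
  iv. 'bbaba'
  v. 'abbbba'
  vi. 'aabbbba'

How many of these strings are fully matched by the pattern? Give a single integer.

i. 'abbbbbba' → match
ii. 'babba' → match
iii. 'bbbba' → match
iv. 'bbaba' → no match
v. 'abbbba' → match
vi. 'aabbbba' → match
Total matched: 5

5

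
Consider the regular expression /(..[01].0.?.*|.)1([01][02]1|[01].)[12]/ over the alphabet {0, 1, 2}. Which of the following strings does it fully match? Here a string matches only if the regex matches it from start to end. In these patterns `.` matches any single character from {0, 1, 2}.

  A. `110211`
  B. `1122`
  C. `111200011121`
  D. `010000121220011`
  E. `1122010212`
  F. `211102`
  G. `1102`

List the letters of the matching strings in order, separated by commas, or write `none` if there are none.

A → match
B → no match
C → match
D → no match
E → no match
F → no match
G → no match

A, C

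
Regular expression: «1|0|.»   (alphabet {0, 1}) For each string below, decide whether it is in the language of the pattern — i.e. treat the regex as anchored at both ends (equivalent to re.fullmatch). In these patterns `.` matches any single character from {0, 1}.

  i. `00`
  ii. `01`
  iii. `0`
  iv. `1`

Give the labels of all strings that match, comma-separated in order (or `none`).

i → no match
ii → no match
iii → match
iv → match

iii, iv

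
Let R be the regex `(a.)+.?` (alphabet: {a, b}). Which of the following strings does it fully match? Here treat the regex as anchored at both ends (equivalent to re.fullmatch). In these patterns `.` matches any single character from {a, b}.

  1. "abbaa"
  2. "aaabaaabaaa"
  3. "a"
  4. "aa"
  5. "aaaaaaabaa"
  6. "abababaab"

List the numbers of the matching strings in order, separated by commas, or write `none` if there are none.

2, 4, 5, 6

1. "abbaa" → no match
2. "aaabaaabaaa" → match
3. "a" → no match
4. "aa" → match
5. "aaaaaaabaa" → match
6. "abababaab" → match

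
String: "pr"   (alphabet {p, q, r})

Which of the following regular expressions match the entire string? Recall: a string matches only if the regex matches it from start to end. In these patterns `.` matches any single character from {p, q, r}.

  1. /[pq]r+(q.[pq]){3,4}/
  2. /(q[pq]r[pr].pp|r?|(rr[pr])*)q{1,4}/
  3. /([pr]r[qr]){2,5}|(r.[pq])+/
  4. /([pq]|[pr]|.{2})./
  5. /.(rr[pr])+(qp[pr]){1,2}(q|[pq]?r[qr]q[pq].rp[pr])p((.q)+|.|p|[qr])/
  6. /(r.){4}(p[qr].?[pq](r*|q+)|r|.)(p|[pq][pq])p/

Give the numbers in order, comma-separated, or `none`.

1 → no match
2 → no match — must end with "q"
3 → no match
4 → match
5 → no match
6 → no match — must start with "r"

4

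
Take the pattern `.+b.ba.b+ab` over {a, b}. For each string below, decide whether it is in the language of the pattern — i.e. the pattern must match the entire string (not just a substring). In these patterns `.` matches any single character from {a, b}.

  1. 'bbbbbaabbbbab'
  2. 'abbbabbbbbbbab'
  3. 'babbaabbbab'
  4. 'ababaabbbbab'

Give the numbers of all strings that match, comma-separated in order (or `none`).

1 → match
2 → match
3 → no match
4 → match

1, 2, 4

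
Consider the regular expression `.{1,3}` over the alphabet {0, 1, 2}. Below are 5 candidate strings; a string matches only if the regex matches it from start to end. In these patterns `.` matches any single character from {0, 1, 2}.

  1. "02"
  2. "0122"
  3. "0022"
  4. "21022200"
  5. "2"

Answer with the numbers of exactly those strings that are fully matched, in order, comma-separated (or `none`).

1, 5

1 → match
2 → no match
3 → no match
4 → no match
5 → match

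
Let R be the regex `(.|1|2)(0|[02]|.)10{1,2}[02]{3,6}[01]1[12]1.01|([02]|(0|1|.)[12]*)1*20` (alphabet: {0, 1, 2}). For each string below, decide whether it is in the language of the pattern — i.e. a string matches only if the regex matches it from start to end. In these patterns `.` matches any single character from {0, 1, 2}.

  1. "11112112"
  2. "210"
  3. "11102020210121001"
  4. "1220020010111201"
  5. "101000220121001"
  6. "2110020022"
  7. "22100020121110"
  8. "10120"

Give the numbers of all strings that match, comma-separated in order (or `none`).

1 → no match
2 → no match
3 → no match
4 → no match
5 → match
6 → no match
7 → no match
8 → no match

5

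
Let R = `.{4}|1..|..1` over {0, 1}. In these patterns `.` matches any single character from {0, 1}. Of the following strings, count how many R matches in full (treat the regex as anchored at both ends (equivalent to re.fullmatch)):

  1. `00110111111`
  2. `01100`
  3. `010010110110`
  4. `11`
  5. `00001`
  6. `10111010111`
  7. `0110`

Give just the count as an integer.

1

1 → no match
2 → no match
3 → no match
4 → no match
5 → no match
6 → no match
7 → match
Total matched: 1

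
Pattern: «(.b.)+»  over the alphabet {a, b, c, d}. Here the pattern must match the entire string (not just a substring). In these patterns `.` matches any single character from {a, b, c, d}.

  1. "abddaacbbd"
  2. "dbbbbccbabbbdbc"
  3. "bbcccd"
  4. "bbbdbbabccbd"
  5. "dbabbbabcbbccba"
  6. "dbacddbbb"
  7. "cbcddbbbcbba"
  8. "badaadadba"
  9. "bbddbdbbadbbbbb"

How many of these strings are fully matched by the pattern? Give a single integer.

4

1. "abddaacbbd" → no match
2 → match
3. "bbcccd" → no match
4. "bbbdbbabccbd" → match
5 → match
6. "dbacddbbb" → no match
7. "cbcddbbbcbba" → no match
8. "badaadadba" → no match
9 → match
Total matched: 4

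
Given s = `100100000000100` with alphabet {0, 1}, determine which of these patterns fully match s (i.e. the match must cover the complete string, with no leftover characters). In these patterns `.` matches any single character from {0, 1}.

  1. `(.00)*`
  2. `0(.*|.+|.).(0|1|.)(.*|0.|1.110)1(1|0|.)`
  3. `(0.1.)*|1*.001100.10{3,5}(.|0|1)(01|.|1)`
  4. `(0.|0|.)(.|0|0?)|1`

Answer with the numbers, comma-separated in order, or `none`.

1 → match
2 → no match — must start with `0`
3 → no match
4 → no match

1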